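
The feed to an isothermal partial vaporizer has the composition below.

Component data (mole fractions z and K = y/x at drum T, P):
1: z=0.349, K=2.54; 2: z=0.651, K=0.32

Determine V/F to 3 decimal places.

V/F = 0.091

Rachford–Rice: g(V/F) = Σ zᵢ(Kᵢ−1)/(1+V/F(Kᵢ−1)) = 0.
g(0) = ΣzᵢKᵢ − 1 = 0.095 and g(1) = 1 − Σzᵢ/Kᵢ = -1.172, so a root lies in (0, 1).
Newton–Raphson from V/F = 0.5:
  V/F = 0.500: g = -0.3671, g' = -0.955 → V/F = 0.116
  V/F = 0.116: g = -0.0243, g' = -0.951 → V/F = 0.090
  V/F = 0.090: g = 0.0004, g' = -0.980 → V/F = 0.091
Converged at V/F = 0.091.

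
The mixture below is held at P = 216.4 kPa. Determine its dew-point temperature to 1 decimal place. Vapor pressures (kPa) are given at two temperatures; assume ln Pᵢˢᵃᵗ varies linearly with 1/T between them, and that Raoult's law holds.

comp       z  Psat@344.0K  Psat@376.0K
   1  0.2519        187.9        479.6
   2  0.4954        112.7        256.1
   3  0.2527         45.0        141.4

Dew-point temperature: Σzᵢ·P/Pᵢˢᵃᵗ(T) = 1. Interpolate ln Pᵢˢᵃᵗ = aᵢ + bᵢ/T.
  T = 344.0 K: ΣzᵢP/Pᵢˢᵃᵗ = 2.4566
  T = 376.0 K: ΣzᵢP/Pᵢˢᵃᵗ = 0.9190
  T = 360.0 K: ΣzᵢP/Pᵢˢᵃᵗ = 1.4658
  T = 368.0 K: ΣzᵢP/Pᵢˢᵃᵗ = 1.1540
  T = 372.0 K: ΣzᵢP/Pᵢˢᵃᵗ = 1.0284
  T = 374.0 K: ΣzᵢP/Pᵢˢᵃᵗ = 0.9718
Interpolating between 372.0 K and 374.0 K gives T ≈ 373.0 K.

T = 373.0 K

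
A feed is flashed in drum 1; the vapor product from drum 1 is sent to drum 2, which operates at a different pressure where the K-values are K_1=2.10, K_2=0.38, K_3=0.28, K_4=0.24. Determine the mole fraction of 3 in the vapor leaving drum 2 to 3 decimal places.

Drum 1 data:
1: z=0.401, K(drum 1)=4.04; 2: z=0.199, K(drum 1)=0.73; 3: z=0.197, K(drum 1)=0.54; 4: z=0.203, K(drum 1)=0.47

y_3 (drum 2) = 0.056

Drum 1:
Iterate (Newton) starting at ψ₁ = 0.5:
  ψ₁ = 0.500: g = 0.1576, g' = -0.779 → ψ₁ = 0.702
  ψ₁ = 0.702: g = 0.0173, g' = -0.635 → ψ₁ = 0.730
Converged at ψ₁ = 0.730.
Drum-1 compositions:
  1: x = 0.125, y = 0.503
  2: x = 0.248, y = 0.181
  3: x = 0.297, y = 0.160
  4: x = 0.331, y = 0.156
Drum-2 feed = drum-1 vapor: z₂ = (0.5034, 0.1809, 0.1601, 0.1556).
Drum 2:
Rachford–Rice: g(ψ₂) = Σ zᵢ(Kᵢ−1)/(1+ψ₂(Kᵢ−1)) = 0.
g(0) = ΣzᵢKᵢ − 1 = 0.208 and g(1) = 1 − Σzᵢ/Kᵢ = -0.936, so a root lies in (0, 1).
Newton iteration, ψ₂⁰ = 0.5:
  ψ₂ = 0.500: g = -0.1762, g' = -0.836 → ψ₂ = 0.289
  ψ₂ = 0.289: g = -0.0138, g' = -0.734 → ψ₂ = 0.270
Converged at ψ₂ = 0.270.
  1: x = 0.388, y = 0.815
  2: x = 0.217, y = 0.083
  3: x = 0.199, y = 0.056
  4: x = 0.196, y = 0.047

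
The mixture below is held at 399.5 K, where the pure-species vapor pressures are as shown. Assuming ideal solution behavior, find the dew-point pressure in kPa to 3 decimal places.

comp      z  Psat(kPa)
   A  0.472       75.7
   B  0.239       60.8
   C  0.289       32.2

At the dew point ψ → 1, so Σzᵢ/Kᵢ = 1 with Kᵢ = Pᵢˢᵃᵗ/P ⇒ 1/P = Σzᵢ/Pᵢˢᵃᵗ.
1/P = 0.472/75.7 + 0.239/60.8 + 0.289/32.2 = 0.019141 ⇒ P = 52.243 kPa

Pdew = 52.243 kPa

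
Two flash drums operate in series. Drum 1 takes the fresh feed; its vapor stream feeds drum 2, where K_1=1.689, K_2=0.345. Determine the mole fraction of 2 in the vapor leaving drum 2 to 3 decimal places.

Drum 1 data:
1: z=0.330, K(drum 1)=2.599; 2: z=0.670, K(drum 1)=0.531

y_2 (drum 2) = 0.177

Drum 1:
Material balance + equilibrium reduce to Σ zᵢ(Kᵢ−1)/(1+ψ₁(Kᵢ−1)) = 0.
Feasibility: ΣzᵢKᵢ = 1.213, Σzᵢ/Kᵢ = 1.389 — both > 1, two phases present.
Newton–Raphson from ψ₁ = 0.68:
  ψ₁ = 0.680: g = -0.2086, g' = -0.511 → ψ₁ = 0.272
  ψ₁ = 0.272: g = 0.0075, g' = -0.603 → ψ₁ = 0.285
Converged at ψ₁ = 0.285.
Drum-1 compositions:
  1: x = 0.227, y = 0.589
  2: x = 0.773, y = 0.411
Drum-2 feed = drum-1 vapor: z₂ = (0.5894, 0.4106).
Drum 2:
Material balance + equilibrium reduce to Σ zᵢ(Kᵢ−1)/(1+ψ₂(Kᵢ−1)) = 0.
Check two-phase: ΣzᵢKᵢ = 1.137 > 1 and Σzᵢ/Kᵢ = 1.539 > 1, so g(0) = 0.137 > 0 and g(1) = -0.539 < 0.
Binary case is linear: z₁(K₁−1)(1+ψ₂(K₂−1)) + z₂(K₂−1)(1+ψ₂(K₁−1)) = 0
⇒ ψ₂ = [z₁(K₁−1)+z₂(K₂−1)] / [−(K₁−1)(K₂−1)] = 0.1372/0.4513 = 0.304
  1: x = 0.487, y = 0.823
  2: x = 0.513, y = 0.177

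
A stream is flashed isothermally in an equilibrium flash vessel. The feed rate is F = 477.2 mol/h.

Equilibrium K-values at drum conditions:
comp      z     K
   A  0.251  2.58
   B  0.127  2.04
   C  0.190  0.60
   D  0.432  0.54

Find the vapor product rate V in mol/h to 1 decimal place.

V = 193.1 mol/h

Material balance + equilibrium reduce to Σ zᵢ(Kᵢ−1)/(1+β(Kᵢ−1)) = 0.
g(0) = ΣzᵢKᵢ − 1 = 0.254 and g(1) = 1 − Σzᵢ/Kᵢ = -0.276, so a root lies in (0, 1).
Newton–Raphson from β = 0.64:
  β = 0.640: g = -0.1073, g' = -0.443 → β = 0.398
  β = 0.398: g = 0.0034, g' = -0.485 → β = 0.405
Converged at β = 0.405.
Then V = β·F = 0.4047·477.2 = 193.1 mol/h and L = F − V = 284.1 mol/h.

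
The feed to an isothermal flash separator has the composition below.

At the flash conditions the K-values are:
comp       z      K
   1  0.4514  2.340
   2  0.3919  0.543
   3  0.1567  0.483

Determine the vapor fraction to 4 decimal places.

Rachford–Rice: g(ψ) = Σ zᵢ(Kᵢ−1)/(1+ψ(Kᵢ−1)) = 0.
Check two-phase: ΣzᵢKᵢ = 1.3448 > 1 and Σzᵢ/Kᵢ = 1.2391 > 1, so g(0) = 0.3448 > 0 and g(1) = -0.2391 < 0.
Newton–Raphson from ψ = 0.5:
  ψ = 0.5000: g = 0.02080, g' = -0.5043 → ψ = 0.5412
  ψ = 0.5412: g = 0.00015, g' = -0.4975 → ψ = 0.5415
Converged at ψ = 0.5415.

ψ = 0.5415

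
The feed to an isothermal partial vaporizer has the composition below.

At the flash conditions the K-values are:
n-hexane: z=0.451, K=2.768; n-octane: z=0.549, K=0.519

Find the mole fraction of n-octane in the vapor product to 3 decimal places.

Iterate (Newton) starting at β = 0.45:
  β = 0.450: g = 0.1071, g' = -0.644 → β = 0.616
  β = 0.616: g = 0.0063, g' = -0.579 → β = 0.627
Converged at β = 0.627.
Compositions from xᵢ = zᵢ/(1+β(Kᵢ−1)), yᵢ = Kᵢxᵢ:
  n-hexane: x = 0.214, y = 0.592
  n-octane: x = 0.786, y = 0.408

y_n-octane = 0.408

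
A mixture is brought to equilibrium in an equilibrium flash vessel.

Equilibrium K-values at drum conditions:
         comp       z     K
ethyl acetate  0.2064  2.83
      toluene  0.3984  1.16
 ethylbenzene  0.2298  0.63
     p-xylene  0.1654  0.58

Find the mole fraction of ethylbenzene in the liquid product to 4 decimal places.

x_ethylbenzene = 0.3162

Material balance + equilibrium reduce to Σ zᵢ(Kᵢ−1)/(1+ψ(Kᵢ−1)) = 0.
Feasibility: ΣzᵢKᵢ = 1.2870, Σzᵢ/Kᵢ = 1.0663 — both > 1, two phases present.
Newton iteration, ψ⁰ = 0.5:
  ψ = 0.5000: g = 0.06400, g' = -0.2913 → ψ = 0.7197
  ψ = 0.7197: g = 0.00473, g' = -0.2553 → ψ = 0.7382
  ψ = 0.7382: g = 0.00001, g' = -0.2541 → ψ = 0.7383
Converged at ψ = 0.7383.
Compositions from xᵢ = zᵢ/(1+ψ(Kᵢ−1)), yᵢ = Kᵢxᵢ:
  ethyl acetate: x = 0.0878, y = 0.2485
  toluene: x = 0.3563, y = 0.4133
  ethylbenzene: x = 0.3162, y = 0.1992
  p-xylene: x = 0.2397, y = 0.1390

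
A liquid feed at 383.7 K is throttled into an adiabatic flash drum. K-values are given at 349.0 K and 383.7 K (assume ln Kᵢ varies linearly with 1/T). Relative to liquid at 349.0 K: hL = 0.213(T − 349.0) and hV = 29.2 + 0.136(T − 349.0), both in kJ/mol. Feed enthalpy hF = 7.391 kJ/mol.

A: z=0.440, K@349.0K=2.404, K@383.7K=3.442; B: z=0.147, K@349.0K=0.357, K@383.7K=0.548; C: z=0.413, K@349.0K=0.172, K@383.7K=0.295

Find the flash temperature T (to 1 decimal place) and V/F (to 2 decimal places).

Adiabatic flash: solve Rachford–Rice at each trial T, then check hF = ψ·hV(T) + (1−ψ)·hL(T).
  T = 349.0 K: K = (2.404, 0.357, 0.172), RR gives ψ = 0.165, H_out = 4.811 kJ/mol
  T = 383.7 K: K = (3.442, 0.548, 0.295), RR gives ψ = 0.452, H_out = 19.379 kJ/mol
  T = 366.4 K: K = (2.903, 0.447, 0.228), RR gives ψ = 0.319, H_out = 12.581 kJ/mol
  T = 357.7 K: K = (2.648, 0.401, 0.199), RR gives ψ = 0.246, H_out = 8.883 kJ/mol
  T = 353.4 K: K = (2.526, 0.379, 0.185), RR gives ψ = 0.208, H_out = 6.929 kJ/mol
  T = 355.5 K: K = (2.585, 0.389, 0.192), RR gives ψ = 0.227, H_out = 7.896 kJ/mol
Linear interpolation between T = 353.4 (H_out = 6.929) and T = 355.5 (H_out = 7.896) on hF = 7.391 gives T ≈ 354.4 K, at which ψ = 0.22.

T = 354.4 K, V/F = 0.22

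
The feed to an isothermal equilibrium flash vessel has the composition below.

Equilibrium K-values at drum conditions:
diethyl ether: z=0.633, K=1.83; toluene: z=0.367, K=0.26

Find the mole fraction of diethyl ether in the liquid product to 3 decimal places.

Material balance + equilibrium reduce to Σ zᵢ(Kᵢ−1)/(1+ψ(Kᵢ−1)) = 0.
g(0) = ΣzᵢKᵢ − 1 = 0.254 and g(1) = 1 − Σzᵢ/Kᵢ = -0.757, so a root lies in (0, 1).
Newton iteration, ψ⁰ = 0.5:
  ψ = 0.500: g = -0.0598, g' = -0.724 → ψ = 0.417
  ψ = 0.417: g = -0.0028, g' = -0.661 → ψ = 0.413
Converged at ψ = 0.413.
Compositions from xᵢ = zᵢ/(1+ψ(Kᵢ−1)), yᵢ = Kᵢxᵢ:
  diethyl ether: x = 0.471, y = 0.863
  toluene: x = 0.529, y = 0.137

x_diethyl ether = 0.471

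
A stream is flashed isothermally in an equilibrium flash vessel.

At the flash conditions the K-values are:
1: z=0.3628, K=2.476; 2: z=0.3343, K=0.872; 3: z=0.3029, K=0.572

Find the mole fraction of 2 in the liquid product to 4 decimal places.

x_2 = 0.3726

Rachford–Rice: g(ψ) = Σ zᵢ(Kᵢ−1)/(1+ψ(Kᵢ−1)) = 0.
Feasibility: ΣzᵢKᵢ = 1.3631, Σzᵢ/Kᵢ = 1.0594 — both > 1, two phases present.
Iterate (Newton) starting at ψ = 0.65:
  ψ = 0.6500: g = 0.04701, g' = -0.3189 → ψ = 0.7974
  ψ = 0.7974: g = 0.00151, g' = -0.3014 → ψ = 0.8024
Converged at ψ = 0.8024.
Compositions from xᵢ = zᵢ/(1+ψ(Kᵢ−1)), yᵢ = Kᵢxᵢ:
  1: x = 0.1661, y = 0.4112
  2: x = 0.3726, y = 0.3249
  3: x = 0.4613, y = 0.2639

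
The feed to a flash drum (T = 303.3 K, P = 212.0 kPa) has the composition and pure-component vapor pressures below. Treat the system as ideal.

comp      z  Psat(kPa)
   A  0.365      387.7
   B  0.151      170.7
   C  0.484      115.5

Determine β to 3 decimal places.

β = 0.157

Raoult's law: Kᵢ = Pᵢˢᵃᵗ/P = Pᵢˢᵃᵗ/212.0.
  K_A = 387.7/212.0 = 1.82877, K_B = 170.7/212.0 = 0.80519, K_C = 115.5/212.0 = 0.54481
Material balance + equilibrium reduce to Σ zᵢ(Kᵢ−1)/(1+β(Kᵢ−1)) = 0.
Feasibility: ΣzᵢKᵢ = 1.053, Σzᵢ/Kᵢ = 1.276 — both > 1, two phases present.
Iterate (Newton) starting at β = 0.5:
  β = 0.500: g = -0.1039, g' = -0.300 → β = 0.154
  β = 0.154: g = 0.0010, g' = -0.319 → β = 0.157
Converged at β = 0.157.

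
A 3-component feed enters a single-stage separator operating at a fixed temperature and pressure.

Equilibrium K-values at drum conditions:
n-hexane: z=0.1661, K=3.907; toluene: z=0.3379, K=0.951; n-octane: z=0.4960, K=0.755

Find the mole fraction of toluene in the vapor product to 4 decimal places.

y_toluene = 0.3324

Rachford–Rice: g(V/F) = Σ zᵢ(Kᵢ−1)/(1+V/F(Kᵢ−1)) = 0.
Feasibility: ΣzᵢKᵢ = 1.3448, Σzᵢ/Kᵢ = 1.0548 — both > 1, two phases present.
Newton iteration, V/F⁰ = 0.5:
  V/F = 0.5000: g = 0.04134, g' = -0.2727 → V/F = 0.6516
  V/F = 0.6516: g = 0.00512, g' = -0.2106 → V/F = 0.6759
  V/F = 0.6759: g = 0.00009, g' = -0.2033 → V/F = 0.6764
Converged at V/F = 0.6764.
Compositions from xᵢ = zᵢ/(1+V/F(Kᵢ−1)), yᵢ = Kᵢxᵢ:
  n-hexane: x = 0.0560, y = 0.2188
  toluene: x = 0.3495, y = 0.3324
  n-octane: x = 0.5945, y = 0.4489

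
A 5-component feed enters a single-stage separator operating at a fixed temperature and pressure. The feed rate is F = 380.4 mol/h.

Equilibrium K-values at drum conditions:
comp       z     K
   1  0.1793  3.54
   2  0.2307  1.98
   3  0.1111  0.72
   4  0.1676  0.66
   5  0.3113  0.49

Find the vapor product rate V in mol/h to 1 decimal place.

V = 216.5 mol/h

Rachford–Rice: g(V/F) = Σ zᵢ(Kᵢ−1)/(1+V/F(Kᵢ−1)) = 0.
g(0) = ΣzᵢKᵢ − 1 = 0.4347 and g(1) = 1 − Σzᵢ/Kᵢ = -0.2107, so a root lies in (0, 1).
Newton iteration, V/F⁰ = 0.39:
  V/F = 0.3900: g = 0.09356, g' = -0.5708 → V/F = 0.5539
  V/F = 0.5539: g = 0.00746, g' = -0.4916 → V/F = 0.5691
Converged at V/F = 0.5691.
Then V = V/F·F = 0.5691·380.4 = 216.5 mol/h and L = F − V = 163.9 mol/h.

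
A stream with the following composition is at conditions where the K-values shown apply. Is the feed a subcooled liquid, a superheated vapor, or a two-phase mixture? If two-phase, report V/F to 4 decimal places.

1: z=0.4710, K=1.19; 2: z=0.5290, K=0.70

subcooled liquid

ΣzᵢKᵢ = 0.9308; Σzᵢ/Kᵢ = 1.1515.
Since ΣzᵢKᵢ < 1 the mixture is below its bubble point — single liquid phase.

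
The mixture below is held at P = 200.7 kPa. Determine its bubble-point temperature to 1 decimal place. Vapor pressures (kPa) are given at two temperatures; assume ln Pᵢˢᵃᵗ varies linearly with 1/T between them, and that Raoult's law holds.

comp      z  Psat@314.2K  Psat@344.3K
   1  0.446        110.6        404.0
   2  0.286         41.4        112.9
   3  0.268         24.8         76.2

Bubble-point temperature: ΣzᵢPᵢˢᵃᵗ(T) = P. Interpolate ln Pᵢˢᵃᵗ = aᵢ + bᵢ/T.
  T = 314.2 K: ΣzᵢPᵢˢᵃᵗ = 67.81 kPa
  T = 344.3 K: ΣzᵢPᵢˢᵃᵗ = 232.90 kPa
  T = 329.2 K: ΣzᵢPᵢˢᵃᵗ = 128.81 kPa
  T = 336.8 K: ΣzᵢPᵢˢᵃᵗ = 174.64 kPa
  T = 340.6 K: ΣzᵢPᵢˢᵃᵗ = 202.36 kPa
  T = 338.7 K: ΣzᵢPᵢˢᵃᵗ = 188.06 kPa
Interpolating between 338.7 K and 340.6 K gives T ≈ 340.4 K.

T = 340.4 K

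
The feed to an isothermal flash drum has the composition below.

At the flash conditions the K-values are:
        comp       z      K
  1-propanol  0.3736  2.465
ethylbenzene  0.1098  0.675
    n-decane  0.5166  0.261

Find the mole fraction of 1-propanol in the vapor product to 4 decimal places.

y_1-propanol = 0.7734

Material balance + equilibrium reduce to Σ zᵢ(Kᵢ−1)/(1+V/F(Kᵢ−1)) = 0.
Feasibility: ΣzᵢKᵢ = 1.1299, Σzᵢ/Kᵢ = 2.2935 — both > 1, two phases present.
Newton iteration, V/F⁰ = 0.49:
  V/F = 0.4900: g = -0.32232, g' = -0.9815 → V/F = 0.1616
  V/F = 0.1616: g = -0.02865, g' = -0.9010 → V/F = 0.1298
  V/F = 0.1298: g = 0.00035, g' = -0.9239 → V/F = 0.1302
Converged at V/F = 0.1302.
Compositions from xᵢ = zᵢ/(1+V/F(Kᵢ−1)), yᵢ = Kᵢxᵢ:
  1-propanol: x = 0.3138, y = 0.7734
  ethylbenzene: x = 0.1147, y = 0.0774
  n-decane: x = 0.5716, y = 0.1492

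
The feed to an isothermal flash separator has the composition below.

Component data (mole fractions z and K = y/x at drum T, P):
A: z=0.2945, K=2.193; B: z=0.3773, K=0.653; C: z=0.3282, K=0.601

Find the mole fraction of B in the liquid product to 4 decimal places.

x_B = 0.4057

Rachford–Rice: g(V/F) = Σ zᵢ(Kᵢ−1)/(1+V/F(Kᵢ−1)) = 0.
Feasibility: ΣzᵢKᵢ = 1.0895, Σzᵢ/Kᵢ = 1.2582 — both > 1, two phases present.
Iterate (Newton) starting at V/F = 0.39:
  V/F = 0.3900: g = -0.06672, g' = -0.3293 → V/F = 0.1874
  V/F = 0.1874: g = 0.00559, g' = -0.3930 → V/F = 0.2016
  V/F = 0.2016: g = 0.00005, g' = -0.3867 → V/F = 0.2017
Converged at V/F = 0.2017.
Compositions from xᵢ = zᵢ/(1+V/F(Kᵢ−1)), yᵢ = Kᵢxᵢ:
  A: x = 0.2374, y = 0.5206
  B: x = 0.4057, y = 0.2649
  C: x = 0.3569, y = 0.2145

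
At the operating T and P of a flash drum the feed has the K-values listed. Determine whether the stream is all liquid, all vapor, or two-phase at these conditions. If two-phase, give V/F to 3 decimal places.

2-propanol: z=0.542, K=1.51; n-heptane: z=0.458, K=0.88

all vapor

ΣzᵢKᵢ = 1.221; Σzᵢ/Kᵢ = 0.879.
Since Σzᵢ/Kᵢ < 1 the mixture is above its dew point — single vapor phase.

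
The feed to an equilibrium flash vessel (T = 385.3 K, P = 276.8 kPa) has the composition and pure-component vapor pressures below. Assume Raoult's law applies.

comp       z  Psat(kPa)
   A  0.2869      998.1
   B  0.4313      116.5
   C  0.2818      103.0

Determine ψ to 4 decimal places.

ψ = 0.2057

Raoult's law: Kᵢ = Pᵢˢᵃᵗ/P = Pᵢˢᵃᵗ/276.8.
  K_A = 998.1/276.8 = 3.605853, K_B = 116.5/276.8 = 0.420882, K_C = 103.0/276.8 = 0.372110
Newton–Raphson from ψ = 0.63:
  ψ = 0.6300: g = -0.40298, g' = -0.9418 → ψ = 0.2021
  ψ = 0.2021: g = 0.00414, g' = -1.1671 → ψ = 0.2057
Converged at ψ = 0.2057.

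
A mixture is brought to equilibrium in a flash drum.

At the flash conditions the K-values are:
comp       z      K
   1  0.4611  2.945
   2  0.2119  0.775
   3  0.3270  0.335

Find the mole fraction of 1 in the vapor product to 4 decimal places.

Rachford–Rice: g(V/F) = Σ zᵢ(Kᵢ−1)/(1+V/F(Kᵢ−1)) = 0.
Feasibility: ΣzᵢKᵢ = 1.6317, Σzᵢ/Kᵢ = 1.4061 — both > 1, two phases present.
Iterate (Newton) starting at V/F = 0.5:
  V/F = 0.5000: g = 0.07518, g' = -0.7865 → V/F = 0.5956
  V/F = 0.5956: g = 0.00039, g' = -0.7852 → V/F = 0.5961
Converged at V/F = 0.5961.
Compositions from xᵢ = zᵢ/(1+V/F(Kᵢ−1)), yᵢ = Kᵢxᵢ:
  1: x = 0.2135, y = 0.6289
  2: x = 0.2447, y = 0.1897
  3: x = 0.5417, y = 0.1815

y_1 = 0.6289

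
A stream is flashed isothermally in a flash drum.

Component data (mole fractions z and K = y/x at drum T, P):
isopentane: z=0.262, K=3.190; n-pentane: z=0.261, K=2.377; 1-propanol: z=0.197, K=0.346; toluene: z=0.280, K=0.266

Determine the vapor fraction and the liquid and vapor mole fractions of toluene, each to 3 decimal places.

ψ = 0.471, x_toluene = 0.428, y_toluene = 0.114

Material balance + equilibrium reduce to Σ zᵢ(Kᵢ−1)/(1+ψ(Kᵢ−1)) = 0.
Check two-phase: ΣzᵢKᵢ = 1.599 > 1 and Σzᵢ/Kᵢ = 1.814 > 1, so g(0) = 0.599 > 0 and g(1) = -0.814 < 0.
Newton iteration, ψ⁰ = 0.33:
  ψ = 0.330: g = 0.1447, g' = -1.057 → ψ = 0.467
  ψ = 0.467: g = 0.0044, g' = -1.014 → ψ = 0.471
Converged at ψ = 0.471.
Compositions from xᵢ = zᵢ/(1+ψ(Kᵢ−1)), yᵢ = Kᵢxᵢ:
  isopentane: x = 0.129, y = 0.411
  n-pentane: x = 0.158, y = 0.376
  1-propanol: x = 0.285, y = 0.099
  toluene: x = 0.428, y = 0.114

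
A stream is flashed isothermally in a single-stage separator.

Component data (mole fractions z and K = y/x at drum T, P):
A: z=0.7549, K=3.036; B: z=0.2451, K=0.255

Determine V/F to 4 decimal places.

V/F = 0.8929

Material balance + equilibrium reduce to Σ zᵢ(Kᵢ−1)/(1+V/F(Kᵢ−1)) = 0.
Check two-phase: ΣzᵢKᵢ = 2.3544 > 1 and Σzᵢ/Kᵢ = 1.2098 > 1, so g(0) = 1.3544 > 0 and g(1) = -0.2098 < 0.
Binary case is linear: z₁(K₁−1)(1+V/F(K₂−1)) + z₂(K₂−1)(1+V/F(K₁−1)) = 0
⇒ V/F = [z₁(K₁−1)+z₂(K₂−1)] / [−(K₁−1)(K₂−1)] = 1.35438/1.51682 = 0.8929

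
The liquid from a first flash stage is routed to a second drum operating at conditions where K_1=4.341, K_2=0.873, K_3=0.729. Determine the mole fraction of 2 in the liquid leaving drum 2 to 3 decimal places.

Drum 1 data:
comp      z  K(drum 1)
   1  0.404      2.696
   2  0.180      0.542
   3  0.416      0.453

Drum 1:
Rachford–Rice: g(ψ₁) = Σ zᵢ(Kᵢ−1)/(1+ψ₁(Kᵢ−1)) = 0.
Check two-phase: ΣzᵢKᵢ = 1.375 > 1 and Σzᵢ/Kᵢ = 1.400 > 1, so g(0) = 0.375 > 0 and g(1) = -0.400 < 0.
Iterate (Newton) starting at ψ₁ = 0.46:
  ψ₁ = 0.460: g = -0.0236, g' = -0.650 → ψ₁ = 0.424
Converged at ψ₁ = 0.424.
Drum-1 compositions:
  1: x = 0.235, y = 0.634
  2: x = 0.223, y = 0.121
  3: x = 0.542, y = 0.245
Drum-2 feed = drum-1 liquid: z₂ = (0.2350, 0.2234, 0.5416).
Drum 2:
Rachford–Rice: g(ψ₂) = Σ zᵢ(Kᵢ−1)/(1+ψ₂(Kᵢ−1)) = 0.
Check two-phase: ΣzᵢKᵢ = 1.610 > 1 and Σzᵢ/Kᵢ = 1.053 > 1, so g(0) = 0.610 > 0 and g(1) = -0.053 < 0.
Newton–Raphson from ψ₂ = 0.5:
  ψ₂ = 0.500: g = 0.0939, g' = -0.425 → ψ₂ = 0.721
  ψ₂ = 0.721: g = 0.0167, g' = -0.292 → ψ₂ = 0.778
  ψ₂ = 0.778: g = 0.0006, g' = -0.271 → ψ₂ = 0.780
Converged at ψ₂ = 0.780.
  1: x = 0.065, y = 0.283
  2: x = 0.248, y = 0.216
  3: x = 0.687, y = 0.501

x_2 (drum 2) = 0.248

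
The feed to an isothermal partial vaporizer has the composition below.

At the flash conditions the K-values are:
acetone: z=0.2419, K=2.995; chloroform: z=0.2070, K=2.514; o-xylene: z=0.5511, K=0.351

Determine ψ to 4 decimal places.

ψ = 0.3786

Rachford–Rice: g(ψ) = Σ zᵢ(Kᵢ−1)/(1+ψ(Kᵢ−1)) = 0.
g(0) = ΣzᵢKᵢ − 1 = 0.4383 and g(1) = 1 − Σzᵢ/Kᵢ = -0.7332, so a root lies in (0, 1).
Newton–Raphson from ψ = 0.5:
  ψ = 0.5000: g = -0.10951, g' = -0.9037 → ψ = 0.3788
  ψ = 0.3788: g = -0.00023, g' = -0.9121 → ψ = 0.3786
Converged at ψ = 0.3786.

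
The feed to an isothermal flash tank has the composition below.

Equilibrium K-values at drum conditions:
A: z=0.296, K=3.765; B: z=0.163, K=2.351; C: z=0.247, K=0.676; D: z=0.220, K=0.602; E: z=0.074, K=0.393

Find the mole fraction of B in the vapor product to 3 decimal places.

Material balance + equilibrium reduce to Σ zᵢ(Kᵢ−1)/(1+V/F(Kᵢ−1)) = 0.
g(0) = ΣzᵢKᵢ − 1 = 0.826 and g(1) = 1 − Σzᵢ/Kᵢ = -0.067, so a root lies in (0, 1).
Newton iteration, V/F⁰ = 0.5:
  V/F = 0.500: g = 0.2056, g' = -0.652 → V/F = 0.815
  V/F = 0.815: g = 0.0289, g' = -0.512 → V/F = 0.872
Converged at V/F = 0.872.
Compositions from xᵢ = zᵢ/(1+V/F(Kᵢ−1)), yᵢ = Kᵢxᵢ:
  A: x = 0.087, y = 0.327
  B: x = 0.075, y = 0.176
  C: x = 0.344, y = 0.233
  D: x = 0.337, y = 0.203
  E: x = 0.157, y = 0.062

y_B = 0.176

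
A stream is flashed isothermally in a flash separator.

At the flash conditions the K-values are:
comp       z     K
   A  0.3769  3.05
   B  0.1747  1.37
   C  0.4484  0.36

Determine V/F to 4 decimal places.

V/F = 0.5176

Material balance + equilibrium reduce to Σ zᵢ(Kᵢ−1)/(1+V/F(Kᵢ−1)) = 0.
g(0) = ΣzᵢKᵢ − 1 = 0.5503 and g(1) = 1 − Σzᵢ/Kᵢ = -0.4966, so a root lies in (0, 1).
Iterate (Newton) starting at V/F = 0.68:
  V/F = 0.6800: g = -0.13371, g' = -0.8674 → V/F = 0.5258
  V/F = 0.5258: g = -0.00661, g' = -0.8008 → V/F = 0.5176
Converged at V/F = 0.5176.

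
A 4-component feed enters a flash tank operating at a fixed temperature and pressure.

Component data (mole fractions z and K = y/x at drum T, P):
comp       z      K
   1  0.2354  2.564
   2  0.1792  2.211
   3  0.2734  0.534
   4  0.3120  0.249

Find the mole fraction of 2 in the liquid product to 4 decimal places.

x_2 = 0.1378

Iterate (Newton) starting at ψ = 0.5:
  ψ = 0.5000: g = -0.19954, g' = -0.8354 → ψ = 0.2611
  ψ = 0.2611: g = -0.01026, g' = -0.7912 → ψ = 0.2482
Converged at ψ = 0.2482.
Compositions from xᵢ = zᵢ/(1+ψ(Kᵢ−1)), yᵢ = Kᵢxᵢ:
  1: x = 0.1696, y = 0.4348
  2: x = 0.1378, y = 0.3046
  3: x = 0.3092, y = 0.1651
  4: x = 0.3835, y = 0.0955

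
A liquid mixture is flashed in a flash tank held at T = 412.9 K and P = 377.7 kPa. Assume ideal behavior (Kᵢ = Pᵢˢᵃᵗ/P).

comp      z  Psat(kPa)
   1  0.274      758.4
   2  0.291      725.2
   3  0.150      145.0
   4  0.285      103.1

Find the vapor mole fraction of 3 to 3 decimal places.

Raoult's law: Kᵢ = Pᵢˢᵃᵗ/P = Pᵢˢᵃᵗ/377.7.
  K_1 = 758.4/377.7 = 2.00794, K_2 = 725.2/377.7 = 1.92004, K_3 = 145.0/377.7 = 0.38390, K_4 = 103.1/377.7 = 0.27297
Material balance + equilibrium reduce to Σ zᵢ(Kᵢ−1)/(1+ψ(Kᵢ−1)) = 0.
g(0) = ΣzᵢKᵢ − 1 = 0.244 and g(1) = 1 − Σzᵢ/Kᵢ = -0.723, so a root lies in (0, 1).
Newton–Raphson from ψ = 0.47:
  ψ = 0.470: g = -0.0705, g' = -0.709 → ψ = 0.370
  ψ = 0.370: g = -0.0026, g' = -0.662 → ψ = 0.367
Converged at ψ = 0.367.
Compositions from xᵢ = zᵢ/(1+ψ(Kᵢ−1)), yᵢ = Kᵢxᵢ:
  1: x = 0.200, y = 0.402
  2: x = 0.218, y = 0.418
  3: x = 0.194, y = 0.074
  4: x = 0.389, y = 0.106

y_3 = 0.074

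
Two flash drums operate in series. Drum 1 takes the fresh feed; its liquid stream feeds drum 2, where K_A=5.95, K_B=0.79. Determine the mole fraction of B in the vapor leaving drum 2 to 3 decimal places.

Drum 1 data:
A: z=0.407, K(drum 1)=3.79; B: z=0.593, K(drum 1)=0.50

Drum 1:
Let ψ₁ = V/F and solve Σ zᵢ(Kᵢ−1)/(1+ψ₁(Kᵢ−1)) = 0.
Check two-phase: ΣzᵢKᵢ = 1.839 > 1 and Σzᵢ/Kᵢ = 1.293 > 1, so g(0) = 0.839 > 0 and g(1) = -0.293 < 0.
Binary case is linear: z₁(K₁−1)(1+ψ₁(K₂−1)) + z₂(K₂−1)(1+ψ₁(K₁−1)) = 0
⇒ ψ₁ = [z₁(K₁−1)+z₂(K₂−1)] / [−(K₁−1)(K₂−1)] = 0.8390/1.3950 = 0.601
Drum-1 compositions:
  A: x = 0.152, y = 0.576
  B: x = 0.848, y = 0.424
Drum-2 feed = drum-1 liquid: z₂ = (0.1520, 0.8480).
Drum 2:
Material balance + equilibrium reduce to Σ zᵢ(Kᵢ−1)/(1+ψ₂(Kᵢ−1)) = 0.
Feasibility: ΣzᵢKᵢ = 1.574, Σzᵢ/Kᵢ = 1.099 — both > 1, two phases present.
Newton–Raphson from ψ₂ = 0.57:
  ψ₂ = 0.570: g = -0.0054, g' = -0.303 → ψ₂ = 0.552
Converged at ψ₂ = 0.552.
  A: x = 0.041, y = 0.242
  B: x = 0.959, y = 0.758

y_B (drum 2) = 0.758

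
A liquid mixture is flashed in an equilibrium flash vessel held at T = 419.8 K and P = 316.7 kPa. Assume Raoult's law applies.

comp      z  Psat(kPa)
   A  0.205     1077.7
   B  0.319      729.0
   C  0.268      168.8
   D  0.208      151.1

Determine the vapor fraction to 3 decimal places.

Raoult's law: Kᵢ = Pᵢˢᵃᵗ/P = Pᵢˢᵃᵗ/316.7.
  K_A = 1077.7/316.7 = 3.40290, K_B = 729.0/316.7 = 2.30186, K_C = 168.8/316.7 = 0.53300, K_D = 151.1/316.7 = 0.47711
Iterate (Newton) starting at ψ = 0.5:
  ψ = 0.500: g = 0.1648, g' = -0.646 → ψ = 0.755
  ψ = 0.755: g = 0.0115, g' = -0.582 → ψ = 0.775
Converged at ψ = 0.775.

ψ = 0.775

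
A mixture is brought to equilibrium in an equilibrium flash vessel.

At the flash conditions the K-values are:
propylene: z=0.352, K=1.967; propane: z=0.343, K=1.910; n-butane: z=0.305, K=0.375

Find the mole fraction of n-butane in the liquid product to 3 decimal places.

x_n-butane = 0.600

Rachford–Rice: g(V/F) = Σ zᵢ(Kᵢ−1)/(1+V/F(Kᵢ−1)) = 0.
Feasibility: ΣzᵢKᵢ = 1.462, Σzᵢ/Kᵢ = 1.172 — both > 1, two phases present.
Newton–Raphson from V/F = 0.48:
  V/F = 0.480: g = 0.1774, g' = -0.534 → V/F = 0.812
  V/F = 0.812: g = -0.0169, g' = -0.688 → V/F = 0.787
Converged at V/F = 0.787.
Compositions from xᵢ = zᵢ/(1+V/F(Kᵢ−1)), yᵢ = Kᵢxᵢ:
  propylene: x = 0.200, y = 0.393
  propane: x = 0.200, y = 0.382
  n-butane: x = 0.600, y = 0.225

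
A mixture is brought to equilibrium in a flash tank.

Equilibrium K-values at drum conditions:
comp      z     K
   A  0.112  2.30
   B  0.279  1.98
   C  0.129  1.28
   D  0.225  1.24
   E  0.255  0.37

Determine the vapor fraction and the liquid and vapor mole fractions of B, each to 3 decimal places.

Let ψ = V/F and solve Σ zᵢ(Kᵢ−1)/(1+ψ(Kᵢ−1)) = 0.
Check two-phase: ΣzᵢKᵢ = 1.348 > 1 and Σzᵢ/Kᵢ = 1.161 > 1, so g(0) = 0.348 > 0 and g(1) = -0.161 < 0.
Iterate (Newton) starting at ψ = 0.49:
  ψ = 0.490: g = 0.1214, g' = -0.423 → ψ = 0.777
  ψ = 0.777: g = -0.0118, g' = -0.538 → ψ = 0.755
Converged at ψ = 0.755.
Compositions from xᵢ = zᵢ/(1+ψ(Kᵢ−1)), yᵢ = Kᵢxᵢ:
  A: x = 0.057, y = 0.130
  B: x = 0.160, y = 0.318
  C: x = 0.106, y = 0.136
  D: x = 0.191, y = 0.236
  E: x = 0.486, y = 0.180

ψ = 0.755, x_B = 0.160, y_B = 0.318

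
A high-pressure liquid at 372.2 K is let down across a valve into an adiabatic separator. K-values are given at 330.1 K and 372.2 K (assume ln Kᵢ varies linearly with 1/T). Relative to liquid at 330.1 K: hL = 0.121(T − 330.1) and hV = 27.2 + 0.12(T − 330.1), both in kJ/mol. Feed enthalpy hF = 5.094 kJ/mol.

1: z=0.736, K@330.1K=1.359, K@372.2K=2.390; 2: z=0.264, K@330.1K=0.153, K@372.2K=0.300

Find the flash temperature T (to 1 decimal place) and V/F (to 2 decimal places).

T = 331.2 K, V/F = 0.18

Adiabatic flash: solve Rachford–Rice at each trial T, then check hF = ψ·hV(T) + (1−ψ)·hL(T).
  T = 330.1 K: K = (1.359, 0.153), RR gives ψ = 0.134, H_out = 3.633 kJ/mol
  T = 372.2 K: K = (2.390, 0.300), RR gives ψ = 0.862, H_out = 28.491 kJ/mol
  T = 351.1 K: K = (1.832, 0.218), RR gives ψ = 0.624, H_out = 19.509 kJ/mol
  T = 340.6 K: K = (1.585, 0.184), RR gives ψ = 0.451, H_out = 13.520 kJ/mol
  T = 335.4 K: K = (1.471, 0.168), RR gives ψ = 0.324, H_out = 9.442 kJ/mol
  T = 332.8 K: K = (1.415, 0.161), RR gives ψ = 0.241, H_out = 6.878 kJ/mol
  T = 331.5 K: K = (1.388, 0.157), RR gives ψ = 0.192, H_out = 5.404 kJ/mol
  T = 330.8 K: K = (1.373, 0.155), RR gives ψ = 0.164, H_out = 4.545 kJ/mol
Linear interpolation between T = 330.8 (H_out = 4.545) and T = 331.5 (H_out = 5.404) on hF = 5.094 gives T ≈ 331.2 K, at which ψ = 0.18.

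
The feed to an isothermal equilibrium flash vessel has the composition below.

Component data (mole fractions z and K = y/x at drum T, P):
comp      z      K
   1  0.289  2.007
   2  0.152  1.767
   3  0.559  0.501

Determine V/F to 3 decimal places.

Material balance + equilibrium reduce to Σ zᵢ(Kᵢ−1)/(1+V/F(Kᵢ−1)) = 0.
Check two-phase: ΣzᵢKᵢ = 1.129 > 1 and Σzᵢ/Kᵢ = 1.346 > 1, so g(0) = 0.129 > 0 and g(1) = -0.346 < 0.
Iterate (Newton) starting at V/F = 0.5:
  V/F = 0.500: g = -0.0938, g' = -0.423 → V/F = 0.278
  V/F = 0.278: g = -0.0006, g' = -0.427 → V/F = 0.277
Converged at V/F = 0.277.

V/F = 0.277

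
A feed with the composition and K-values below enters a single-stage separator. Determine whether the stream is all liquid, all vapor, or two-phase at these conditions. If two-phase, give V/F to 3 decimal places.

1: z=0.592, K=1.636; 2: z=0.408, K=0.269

ΣzᵢKᵢ = 1.078; Σzᵢ/Kᵢ = 1.879.
Both exceed 1, so a two-phase solution exists.
Rachford–Rice: g(ψ) = Σ zᵢ(Kᵢ−1)/(1+ψ(Kᵢ−1)) = 0.
Newton iteration, ψ⁰ = 0.46:
  ψ = 0.460: g = -0.1581, g' = -0.638 → ψ = 0.212
  ψ = 0.212: g = -0.0213, g' = -0.491 → ψ = 0.169
  ψ = 0.169: g = -0.0003, g' = -0.479 → ψ = 0.168
Converged at ψ = 0.168.

two-phase, V/F = 0.168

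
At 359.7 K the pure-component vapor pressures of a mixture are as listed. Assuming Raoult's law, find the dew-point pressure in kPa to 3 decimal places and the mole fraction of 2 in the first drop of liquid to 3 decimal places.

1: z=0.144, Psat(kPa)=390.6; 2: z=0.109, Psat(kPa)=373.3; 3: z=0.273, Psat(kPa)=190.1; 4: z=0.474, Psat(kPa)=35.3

Pdew = 64.414 kPa, x_2 = 0.019

At the dew point ψ → 1, so Σzᵢ/Kᵢ = 1 with Kᵢ = Pᵢˢᵃᵗ/P ⇒ 1/P = Σzᵢ/Pᵢˢᵃᵗ.
1/P = 0.144/390.6 + 0.109/373.3 + 0.273/190.1 + 0.474/35.3 = 0.015525 ⇒ P = 64.414 kPa
xᵢ = zᵢP/Pᵢˢᵃᵗ ⇒ x_2 = 0.109·64.414/373.3 = 0.019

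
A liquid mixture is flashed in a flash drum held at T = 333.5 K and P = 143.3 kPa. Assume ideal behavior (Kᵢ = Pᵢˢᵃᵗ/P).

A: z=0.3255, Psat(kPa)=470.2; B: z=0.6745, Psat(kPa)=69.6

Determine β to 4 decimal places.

Raoult's law: Kᵢ = Pᵢˢᵃᵗ/P = Pᵢˢᵃᵗ/143.3.
  K_A = 470.2/143.3 = 3.281228, K_B = 69.6/143.3 = 0.485694
Rachford–Rice: g(β) = Σ zᵢ(Kᵢ−1)/(1+β(Kᵢ−1)) = 0.
Feasibility: ΣzᵢKᵢ = 1.3956, Σzᵢ/Kᵢ = 1.4879 — both > 1, two phases present.
Iterate (Newton) starting at β = 0.5:
  β = 0.5000: g = -0.12010, g' = -0.6930 → β = 0.3267
  β = 0.3267: g = 0.00851, g' = -0.8139 → β = 0.3371
  β = 0.3371: g = 0.00006, g' = -0.8023 → β = 0.3372
Converged at β = 0.3372.

β = 0.3372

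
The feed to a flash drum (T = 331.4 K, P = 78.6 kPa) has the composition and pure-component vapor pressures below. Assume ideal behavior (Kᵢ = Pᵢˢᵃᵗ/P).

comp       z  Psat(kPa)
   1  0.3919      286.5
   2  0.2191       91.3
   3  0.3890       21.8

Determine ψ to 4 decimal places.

ψ = 0.5385

Raoult's law: Kᵢ = Pᵢˢᵃᵗ/P = Pᵢˢᵃᵗ/78.6.
  K_1 = 286.5/78.6 = 3.645038, K_2 = 91.3/78.6 = 1.161578, K_3 = 21.8/78.6 = 0.277354
Material balance + equilibrium reduce to Σ zᵢ(Kᵢ−1)/(1+ψ(Kᵢ−1)) = 0.
Check two-phase: ΣzᵢKᵢ = 1.7909 > 1 and Σzᵢ/Kᵢ = 1.6987 > 1, so g(0) = 0.7909 > 0 and g(1) = -0.6987 < 0.
Iterate (Newton) starting at ψ = 0.33:
  ψ = 0.3300: g = 0.21795, g' = -1.1371 → ψ = 0.5217
  ψ = 0.5217: g = 0.01702, g' = -1.0123 → ψ = 0.5385
Converged at ψ = 0.5385.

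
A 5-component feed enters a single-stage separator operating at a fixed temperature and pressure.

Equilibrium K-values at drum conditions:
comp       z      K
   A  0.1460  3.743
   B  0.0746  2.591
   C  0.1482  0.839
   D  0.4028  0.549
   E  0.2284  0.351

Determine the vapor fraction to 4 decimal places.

ψ = 0.1456

Material balance + equilibrium reduce to Σ zᵢ(Kᵢ−1)/(1+ψ(Kᵢ−1)) = 0.
Check two-phase: ΣzᵢKᵢ = 1.1654 > 1 and Σzᵢ/Kᵢ = 1.6288 > 1, so g(0) = 0.1654 > 0 and g(1) = -0.6288 < 0.
Newton–Raphson from ψ = 0.59:
  ψ = 0.5900: g = -0.29993, g' = -0.6199 → ψ = 0.1062
  ψ = 0.1062: g = 0.03742, g' = -1.0024 → ψ = 0.1435
  ψ = 0.1435: g = 0.00188, g' = -0.9054 → ψ = 0.1456
Converged at ψ = 0.1456.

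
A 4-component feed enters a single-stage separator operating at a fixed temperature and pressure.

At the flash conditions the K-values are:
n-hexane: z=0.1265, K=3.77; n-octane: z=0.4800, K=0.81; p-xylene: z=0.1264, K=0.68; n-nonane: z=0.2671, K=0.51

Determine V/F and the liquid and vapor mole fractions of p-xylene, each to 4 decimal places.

V/F = 0.1029, x_p-xylene = 0.1307, y_p-xylene = 0.0889

Material balance + equilibrium reduce to Σ zᵢ(Kᵢ−1)/(1+V/F(Kᵢ−1)) = 0.
g(0) = ΣzᵢKᵢ − 1 = 0.0879 and g(1) = 1 − Σzᵢ/Kᵢ = -0.3358, so a root lies in (0, 1).
Newton iteration, V/F⁰ = 0.67:
  V/F = 0.6700: g = -0.22814, g' = -0.3049 → V/F = 0.0000
  V/F = 0.0000: g = 0.08788, g' = -1.0650 → V/F = 0.0825
  V/F = 0.0825: g = 0.01462, g' = -0.7443 → V/F = 0.1022
  V/F = 0.1022: g = 0.00052, g' = -0.6926 → V/F = 0.1029
Converged at V/F = 0.1029.
Compositions from xᵢ = zᵢ/(1+V/F(Kᵢ−1)), yᵢ = Kᵢxᵢ:
  n-hexane: x = 0.0984, y = 0.3711
  n-octane: x = 0.4896, y = 0.3966
  p-xylene: x = 0.1307, y = 0.0889
  n-nonane: x = 0.2813, y = 0.1435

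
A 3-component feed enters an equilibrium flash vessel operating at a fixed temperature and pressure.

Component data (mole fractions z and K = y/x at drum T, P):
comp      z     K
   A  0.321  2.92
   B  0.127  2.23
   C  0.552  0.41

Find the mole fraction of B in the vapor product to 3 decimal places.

Rachford–Rice: g(β) = Σ zᵢ(Kᵢ−1)/(1+β(Kᵢ−1)) = 0.
Feasibility: ΣzᵢKᵢ = 1.447, Σzᵢ/Kᵢ = 1.513 — both > 1, two phases present.
Iterate (Newton) starting at β = 0.62:
  β = 0.620: g = -0.1435, g' = -0.786 → β = 0.437
  β = 0.437: g = -0.0024, g' = -0.780 → β = 0.434
Converged at β = 0.434.
Compositions from xᵢ = zᵢ/(1+β(Kᵢ−1)), yᵢ = Kᵢxᵢ:
  A: x = 0.175, y = 0.511
  B: x = 0.083, y = 0.185
  C: x = 0.742, y = 0.304

y_B = 0.185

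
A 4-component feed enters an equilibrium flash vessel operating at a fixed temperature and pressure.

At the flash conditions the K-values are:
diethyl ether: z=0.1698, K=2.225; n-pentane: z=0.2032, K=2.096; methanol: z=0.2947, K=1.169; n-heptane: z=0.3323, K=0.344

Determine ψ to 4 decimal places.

ψ = 0.4893

Rachford–Rice: g(ψ) = Σ zᵢ(Kᵢ−1)/(1+ψ(Kᵢ−1)) = 0.
Feasibility: ΣzᵢKᵢ = 1.2625, Σzᵢ/Kᵢ = 1.3913 — both > 1, two phases present.
Iterate (Newton) starting at ψ = 0.5:
  ψ = 0.5000: g = -0.00560, g' = -0.5237 → ψ = 0.4893
Converged at ψ = 0.4893.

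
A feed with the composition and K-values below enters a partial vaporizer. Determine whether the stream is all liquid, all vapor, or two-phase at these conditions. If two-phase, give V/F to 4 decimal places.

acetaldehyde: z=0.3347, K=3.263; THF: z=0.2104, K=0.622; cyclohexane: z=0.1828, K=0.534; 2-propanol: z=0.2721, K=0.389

two-phase, V/F = 0.3726

ΣzᵢKᵢ = 1.4265; Σzᵢ/Kᵢ = 1.4826.
Both exceed 1, so a two-phase solution exists.
Let ψ = V/F and solve Σ zᵢ(Kᵢ−1)/(1+ψ(Kᵢ−1)) = 0.
Iterate (Newton) starting at ψ = 0.5:
  ψ = 0.5000: g = -0.09316, g' = -0.7011 → ψ = 0.3671
  ψ = 0.3671: g = 0.00428, g' = -0.7785 → ψ = 0.3726
Converged at ψ = 0.3726.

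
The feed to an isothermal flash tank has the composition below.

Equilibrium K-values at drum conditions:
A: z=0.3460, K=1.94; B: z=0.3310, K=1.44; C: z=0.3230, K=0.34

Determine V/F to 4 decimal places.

Iterate (Newton) starting at V/F = 0.5:
  V/F = 0.5000: g = 0.02245, g' = -0.4980 → V/F = 0.5451
  V/F = 0.5451: g = -0.00045, g' = -0.5186 → V/F = 0.5442
Converged at V/F = 0.5442.

V/F = 0.5442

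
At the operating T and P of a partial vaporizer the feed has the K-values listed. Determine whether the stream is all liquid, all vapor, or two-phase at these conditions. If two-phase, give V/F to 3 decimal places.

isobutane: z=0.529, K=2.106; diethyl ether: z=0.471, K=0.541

ΣzᵢKᵢ = 1.369; Σzᵢ/Kᵢ = 1.122.
Both exceed 1, so a two-phase solution exists.
Material balance + equilibrium reduce to Σ zᵢ(Kᵢ−1)/(1+ψ(Kᵢ−1)) = 0.
Binary case is linear: z₁(K₁−1)(1+ψ(K₂−1)) + z₂(K₂−1)(1+ψ(K₁−1)) = 0
⇒ ψ = [z₁(K₁−1)+z₂(K₂−1)] / [−(K₁−1)(K₂−1)] = 0.3689/0.5077 = 0.727

two-phase, V/F = 0.727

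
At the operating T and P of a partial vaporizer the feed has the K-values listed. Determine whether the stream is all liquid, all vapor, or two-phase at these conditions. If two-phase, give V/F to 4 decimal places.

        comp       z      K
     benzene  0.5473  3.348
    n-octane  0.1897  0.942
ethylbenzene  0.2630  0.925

all vapor

ΣzᵢKᵢ = 2.2543; Σzᵢ/Kᵢ = 0.6492.
Since Σzᵢ/Kᵢ < 1 the mixture is above its dew point — single vapor phase.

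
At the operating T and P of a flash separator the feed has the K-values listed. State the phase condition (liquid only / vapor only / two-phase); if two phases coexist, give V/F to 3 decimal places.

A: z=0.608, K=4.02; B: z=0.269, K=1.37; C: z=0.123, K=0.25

vapor only

ΣzᵢKᵢ = 2.843; Σzᵢ/Kᵢ = 0.840.
Since Σzᵢ/Kᵢ < 1 the mixture is above its dew point — single vapor phase.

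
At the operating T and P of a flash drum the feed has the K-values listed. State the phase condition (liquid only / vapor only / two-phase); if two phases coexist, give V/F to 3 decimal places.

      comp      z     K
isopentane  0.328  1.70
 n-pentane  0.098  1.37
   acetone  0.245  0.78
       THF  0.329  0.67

two-phase, V/F = 0.562

ΣzᵢKᵢ = 1.103; Σzᵢ/Kᵢ = 1.070.
Both exceed 1, so a two-phase solution exists.
Newton–Raphson from ψ = 0.5:
  ψ = 0.500: g = 0.0101, g' = -0.164 → ψ = 0.561
  ψ = 0.561: g = 0.0001, g' = -0.161 → ψ = 0.562
Converged at ψ = 0.562.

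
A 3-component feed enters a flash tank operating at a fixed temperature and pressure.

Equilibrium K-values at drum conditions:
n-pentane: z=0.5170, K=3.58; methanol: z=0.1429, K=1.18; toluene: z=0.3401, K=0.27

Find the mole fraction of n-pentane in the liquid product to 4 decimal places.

x_n-pentane = 0.1856

Let ψ = V/F and solve Σ zᵢ(Kᵢ−1)/(1+ψ(Kᵢ−1)) = 0.
Check two-phase: ΣzᵢKᵢ = 2.1113 > 1 and Σzᵢ/Kᵢ = 1.5251 > 1, so g(0) = 1.1113 > 0 and g(1) = -0.5251 < 0.
Newton iteration, ψ⁰ = 0.5:
  ψ = 0.5000: g = 0.21509, g' = -1.1096 → ψ = 0.6938
  ψ = 0.6938: g = -0.00216, g' = -1.1899 → ψ = 0.6920
Converged at ψ = 0.6920.
Compositions from xᵢ = zᵢ/(1+ψ(Kᵢ−1)), yᵢ = Kᵢxᵢ:
  n-pentane: x = 0.1856, y = 0.6645
  methanol: x = 0.1271, y = 0.1499
  toluene: x = 0.6873, y = 0.1856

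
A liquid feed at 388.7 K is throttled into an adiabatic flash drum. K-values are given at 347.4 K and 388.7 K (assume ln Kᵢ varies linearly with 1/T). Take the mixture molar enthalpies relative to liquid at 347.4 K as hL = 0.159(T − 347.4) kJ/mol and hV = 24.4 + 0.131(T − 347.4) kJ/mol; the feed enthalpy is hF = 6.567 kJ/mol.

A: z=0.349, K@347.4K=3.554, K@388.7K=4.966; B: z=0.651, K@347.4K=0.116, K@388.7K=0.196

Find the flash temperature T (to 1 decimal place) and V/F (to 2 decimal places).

T = 360.4 K, V/F = 0.19

Adiabatic flash: solve Rachford–Rice at each trial T, then check hF = ψ·hV(T) + (1−ψ)·hL(T).
  T = 347.4 K: K = (3.554, 0.116), RR gives ψ = 0.140, H_out = 3.414 kJ/mol
  T = 388.7 K: K = (4.966, 0.196), RR gives ψ = 0.270, H_out = 12.841 kJ/mol
  T = 368.0 K: K = (4.239, 0.153), RR gives ψ = 0.211, H_out = 8.302 kJ/mol
  T = 357.7 K: K = (3.891, 0.134), RR gives ψ = 0.178, H_out = 5.923 kJ/mol
  T = 362.9 K: K = (4.066, 0.143), RR gives ψ = 0.195, H_out = 7.138 kJ/mol
  T = 360.3 K: K = (3.978, 0.138), RR gives ψ = 0.186, H_out = 6.534 kJ/mol
  T = 361.6 K: K = (4.022, 0.141), RR gives ψ = 0.191, H_out = 6.837 kJ/mol
Linear interpolation between T = 360.3 (H_out = 6.534) and T = 361.6 (H_out = 6.837) on hF = 6.567 gives T ≈ 360.4 K, at which ψ = 0.19.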